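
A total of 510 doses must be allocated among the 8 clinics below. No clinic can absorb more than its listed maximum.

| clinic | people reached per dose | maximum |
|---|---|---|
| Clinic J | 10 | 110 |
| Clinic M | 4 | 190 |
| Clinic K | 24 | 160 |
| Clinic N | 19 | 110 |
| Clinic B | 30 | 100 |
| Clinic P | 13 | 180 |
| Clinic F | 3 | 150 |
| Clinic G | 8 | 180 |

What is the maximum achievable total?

10750

Highest people reached per dose first: Clinic B 30 > Clinic K 24 > Clinic N 19 > Clinic P 13 > Clinic J 10 > Clinic G 8 > Clinic M 4 > Clinic F 3.
Give Clinic B 100 to hit its cap of 100 → 410 left.
Give Clinic K 160 to hit its cap of 160 → 250 left.
Clinic N: +110 to 110 (cap) → 140 left.
Clinic P: +140 (room for 180) → 140. Pool exhausted.
Total = 24×160 + 19×110 + 30×100 + 13×140 = 10750.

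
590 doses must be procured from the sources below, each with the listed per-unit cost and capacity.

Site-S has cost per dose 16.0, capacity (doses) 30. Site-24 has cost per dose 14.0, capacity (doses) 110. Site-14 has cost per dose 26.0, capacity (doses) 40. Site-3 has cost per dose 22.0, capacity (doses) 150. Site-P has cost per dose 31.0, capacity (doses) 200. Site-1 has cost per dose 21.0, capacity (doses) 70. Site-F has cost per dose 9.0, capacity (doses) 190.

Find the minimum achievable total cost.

9540

Use sources in increasing cost order.
Site-F at 9.0: take all 190 doses ; 400 still needed.
Site-24 at 14.0: take all 110 doses ; 290 still needed.
Take 30 from Site-S at 16.0 ; need 260 more.
Take 70 from Site-1 at 21.0 ; need 190 more.
Take 150 from Site-3 at 22.0 ; need 40 more.
Site-14 (26.0): use full 40 ; 0 doses to go.
Site-P: unused.
Cost = 190×9.0 + 110×14.0 + 30×16.0 + 70×21.0 + 150×22.0 + 40×26.0 = 9540.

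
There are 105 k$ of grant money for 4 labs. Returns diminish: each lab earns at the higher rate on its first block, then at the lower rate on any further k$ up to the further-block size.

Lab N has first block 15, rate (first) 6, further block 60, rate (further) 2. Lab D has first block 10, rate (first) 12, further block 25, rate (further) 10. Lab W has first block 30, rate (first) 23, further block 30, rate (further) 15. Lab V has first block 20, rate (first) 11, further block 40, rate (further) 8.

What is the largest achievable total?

1630

Order all 8 blocks by rate: Lab W/tier1 23 > Lab W/tier2 15 > Lab D/tier1 12 > Lab V/tier1 11 > Lab D/tier2 10 > Lab V/tier2 8 > Lab N/tier1 6 > Lab N/tier2 2.
Lab W/tier1 (23): +30 → 75 left.
Fill Lab W tier2 block (30 at 15) → 45 left.
Fill Lab D tier1 block (10 at 12) → 35 left.
Fill Lab V tier1 block (20 at 11) → 15 left.
Lab D/tier2: +15 of 25 at 10; pool empty.
Total = 23×30 + 15×30 + 12×10 + 11×20 + 10×15 = 1630.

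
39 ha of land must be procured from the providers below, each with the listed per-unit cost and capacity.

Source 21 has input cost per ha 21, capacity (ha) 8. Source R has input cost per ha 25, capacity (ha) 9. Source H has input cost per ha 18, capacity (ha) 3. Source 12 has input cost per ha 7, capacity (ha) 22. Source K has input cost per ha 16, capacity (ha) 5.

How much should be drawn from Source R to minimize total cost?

1

Cheapest first:
Source 12 at 7: take all 22 ha → 17 still needed.
Take 5 from Source K at 16 → need 12 more.
Source H at 18: take all 3 ha → 9 still needed.
Source 21 (21): use full 8 → 1 ha to go.
Take 1 from Source R at 25 to finish.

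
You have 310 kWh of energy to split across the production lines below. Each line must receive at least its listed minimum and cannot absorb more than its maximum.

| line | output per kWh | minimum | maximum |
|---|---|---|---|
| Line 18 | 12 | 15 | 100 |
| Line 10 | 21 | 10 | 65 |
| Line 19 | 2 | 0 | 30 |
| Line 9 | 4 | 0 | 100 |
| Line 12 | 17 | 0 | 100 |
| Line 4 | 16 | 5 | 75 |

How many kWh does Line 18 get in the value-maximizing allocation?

Meeting every minimum uses 15+10+0+0+0+5 = 30 kWh, leaving 280.
Highest output per kWh first: Line 10 21 > Line 12 17 > Line 4 16 > Line 18 12 > Line 9 4 > Line 19 2.
Line 10: +55 to 65 (cap) — 225 left.
Give Line 12 100 more to hit its cap of 100 — 125 left.
Give Line 4 70 more to hit its cap of 75 — 55 left.
Line 18 has room for 85 more but only 55 remain, so it gets 70.

70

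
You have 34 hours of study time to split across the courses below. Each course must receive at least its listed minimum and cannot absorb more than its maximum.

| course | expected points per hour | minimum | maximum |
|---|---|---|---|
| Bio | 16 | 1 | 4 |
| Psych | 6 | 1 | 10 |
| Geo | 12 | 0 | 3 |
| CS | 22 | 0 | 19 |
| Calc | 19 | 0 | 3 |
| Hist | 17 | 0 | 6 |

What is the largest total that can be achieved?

659

Meeting every minimum uses 1+1+0+0+0+0 = 2 hours, leaving 32.
Rank by expected points per hour: CS 22 > Calc 19 > Hist 17 > Bio 16 > Geo 12 > Psych 6.
CS: +19 to 19 (cap) → 13 left.
Give Calc 3 more to hit its cap of 3 → 10 left.
Hist takes 6 more to reach its cap of 6 → 4 left.
Bio takes 3 more to reach its cap of 4 → 1 left.
Geo: +1 (room for 3) → 1. Pool exhausted.
Total = 16×4 + 6×1 + 12×1 + 22×19 + 19×3 + 17×6 = 659.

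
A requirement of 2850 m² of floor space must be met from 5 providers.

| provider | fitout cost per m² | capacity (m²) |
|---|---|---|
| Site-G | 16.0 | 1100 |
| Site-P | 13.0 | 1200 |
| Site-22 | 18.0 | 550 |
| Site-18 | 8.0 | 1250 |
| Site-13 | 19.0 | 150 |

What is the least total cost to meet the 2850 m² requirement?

Use providers in increasing cost order.
Site-18 (8.0): use full 1250 → 1600 m² to go.
Site-P (13.0): use full 1200 → 400 m² to go.
Site-G at 16.0: take 400 of its 1100 → requirement met.
Site-22, Site-13: unused.
Cost = 1250×8.0 + 1200×13.0 + 400×16.0 = 32000.

32000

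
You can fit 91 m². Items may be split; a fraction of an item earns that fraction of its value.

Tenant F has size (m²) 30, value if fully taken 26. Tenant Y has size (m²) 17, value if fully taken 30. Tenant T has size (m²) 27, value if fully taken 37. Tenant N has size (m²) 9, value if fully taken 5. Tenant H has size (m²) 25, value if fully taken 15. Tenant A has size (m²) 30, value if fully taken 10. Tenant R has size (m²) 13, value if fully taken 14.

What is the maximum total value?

Sort by value density: Tenant Y 30/17≈1.76, Tenant T 37/27≈1.37, Tenant R 14/13≈1.08, Tenant F 26/30≈0.867, Tenant H 15/25≈0.6, Tenant N 5/9≈0.556, Tenant A 10/30≈0.333.
All 17 m² of Tenant Y fit (value 30) ; 74 remain.
All 27 m² of Tenant T fit (value 37) ; 47 remain.
Tenant R: take in full, 13 m² for value 14 ; 34 left.
Take all of Tenant F (30 m², value 26) ; 4 m² left.
Only 4 m² remain; take 4/25 of Tenant H for value 15×4/25 = 2.4.
Total value = 109.4.

109.4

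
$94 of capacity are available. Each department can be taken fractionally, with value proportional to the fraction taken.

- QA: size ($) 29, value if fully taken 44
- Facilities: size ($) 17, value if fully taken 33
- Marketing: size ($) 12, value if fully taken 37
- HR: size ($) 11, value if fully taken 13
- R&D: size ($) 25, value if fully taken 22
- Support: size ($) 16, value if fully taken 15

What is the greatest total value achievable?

149.92

Sort by value density: Marketing 37/12≈3.08, Facilities 33/17≈1.94, QA 44/29≈1.52, HR 13/11≈1.18, Support 15/16≈0.938, R&D 22/25≈0.88.
Marketing: take in full, 12 $ for value 37 → 82 left.
All 17 $ of Facilities fit (value 33) → 65 remain.
QA: take in full, 29 $ for value 44 → 36 left.
All 11 $ of HR fit (value 13) → 25 remain.
Take all of Support (16 $, value 15) → 9 $ left.
9 $ left: a 9/25 share of R&D gives 22×9/25 = 7.92.
Total value = 149.92.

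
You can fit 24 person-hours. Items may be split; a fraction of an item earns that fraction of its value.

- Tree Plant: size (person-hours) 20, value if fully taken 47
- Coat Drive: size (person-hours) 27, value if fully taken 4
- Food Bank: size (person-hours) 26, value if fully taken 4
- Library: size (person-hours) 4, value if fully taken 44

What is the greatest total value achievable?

Best value per unit of size first: Library 44/4≈11, Tree Plant 47/20≈2.35, Food Bank 4/26≈0.154, Coat Drive 4/27≈0.148.
Library: take in full, 4 person-hours for value 44 — 20 left.
All 20 person-hours of Tree Plant fit (value 47) — 0 remain.
Total value = 91.

91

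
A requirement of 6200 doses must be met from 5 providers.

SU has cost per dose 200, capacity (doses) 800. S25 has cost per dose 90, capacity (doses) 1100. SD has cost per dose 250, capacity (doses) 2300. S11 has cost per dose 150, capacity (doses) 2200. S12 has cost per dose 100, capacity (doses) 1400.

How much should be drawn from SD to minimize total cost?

Use providers in increasing cost order.
S25 at 90: take all 1100 doses → 5100 still needed.
S12 (100): use full 1400 → 3700 doses to go.
Take 2200 from S11 at 150 → need 1500 more.
SU (200): use full 800 → 700 doses to go.
SD at 250: take 700 of its 2300 → requirement met.

700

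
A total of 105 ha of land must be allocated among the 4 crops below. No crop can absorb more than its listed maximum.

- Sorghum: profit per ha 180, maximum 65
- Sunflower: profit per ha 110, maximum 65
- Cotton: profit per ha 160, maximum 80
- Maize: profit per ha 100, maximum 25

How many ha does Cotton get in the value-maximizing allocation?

Order the crops by profit per ha: Sorghum 180 > Cotton 160 > Sunflower 110 > Maize 100.
Sorghum: +65 to 65 (cap) ; 40 left.
Cotton has room for 80 but only 40 remain, so it gets 40.

40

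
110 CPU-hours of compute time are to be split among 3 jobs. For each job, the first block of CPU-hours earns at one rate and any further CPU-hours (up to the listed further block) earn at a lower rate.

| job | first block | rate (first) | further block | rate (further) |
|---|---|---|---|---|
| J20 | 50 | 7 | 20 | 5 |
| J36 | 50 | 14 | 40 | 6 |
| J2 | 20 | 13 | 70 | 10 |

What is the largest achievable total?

1360

Order all 6 blocks by rate: J36/tier1 14 > J2/tier1 13 > J2/tier2 10 > J20/tier1 7 > J36/tier2 6 > J20/tier2 5.
J36 tier1 at 14: fill all 50 → 60 left.
J2/tier1 (13): +20 → 40 left.
40 remain; put them into J2 tier2 at 10.
Total = 14×50 + 13×20 + 10×40 = 1360.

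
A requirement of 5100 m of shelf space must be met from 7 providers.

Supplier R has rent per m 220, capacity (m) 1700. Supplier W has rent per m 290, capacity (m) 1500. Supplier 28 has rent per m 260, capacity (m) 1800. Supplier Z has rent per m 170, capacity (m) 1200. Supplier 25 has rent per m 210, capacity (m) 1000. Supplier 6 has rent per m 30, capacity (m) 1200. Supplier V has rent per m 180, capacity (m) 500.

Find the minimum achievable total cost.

Use providers in increasing cost order.
Supplier 6 (30): use full 1200 — 3900 m to go.
Supplier Z (170): use full 1200 — 2700 m to go.
Supplier V at 180: take all 500 m — 2200 still needed.
Supplier 25 at 210: take all 1000 m — 1200 still needed.
Supplier R at 220: take 1200 of its 1700 — requirement met.
Supplier 28, Supplier W: unused.
Cost = 1200×30 + 1200×170 + 500×180 + 1000×210 + 1200×220 = 804000.

804000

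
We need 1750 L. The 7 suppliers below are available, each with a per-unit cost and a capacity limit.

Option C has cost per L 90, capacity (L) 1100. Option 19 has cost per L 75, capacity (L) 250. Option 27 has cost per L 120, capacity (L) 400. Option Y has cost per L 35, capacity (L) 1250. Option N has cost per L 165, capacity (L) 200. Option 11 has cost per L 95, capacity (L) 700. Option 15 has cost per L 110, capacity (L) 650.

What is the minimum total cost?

Use suppliers in increasing cost order.
Option Y at 35: take all 1250 L — 500 still needed.
Option 19 at 75: take all 250 L — 250 still needed.
Take 250 from Option C at 90 to finish.
Option 11, Option 15, Option 27, Option N: unused.
Cost = 1250×35 + 250×75 + 250×90 = 85000.

85000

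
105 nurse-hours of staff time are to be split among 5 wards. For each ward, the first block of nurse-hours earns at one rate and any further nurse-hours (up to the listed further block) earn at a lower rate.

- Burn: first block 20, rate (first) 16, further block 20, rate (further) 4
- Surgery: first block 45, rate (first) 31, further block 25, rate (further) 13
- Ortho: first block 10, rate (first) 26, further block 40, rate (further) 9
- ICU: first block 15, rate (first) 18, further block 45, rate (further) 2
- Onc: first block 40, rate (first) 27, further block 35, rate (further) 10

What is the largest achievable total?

2915

Order all 10 blocks by rate: Surgery/tier1 31 > Onc/tier1 27 > Ortho/tier1 26 > ICU/tier1 18 > Burn/tier1 16 > Surgery/tier2 13 > Onc/tier2 10 > Ortho/tier2 9 > Burn/tier2 4 > ICU/tier2 2.
Surgery/tier1 (31): +45 — 60 left.
Fill Onc tier1 block (40 at 27) — 20 left.
Ortho tier1 at 26: fill all 10 — 10 left.
ICU tier1 at 18: only 10 left, fill 10.
Total = 31×45 + 27×40 + 26×10 + 18×10 = 2915.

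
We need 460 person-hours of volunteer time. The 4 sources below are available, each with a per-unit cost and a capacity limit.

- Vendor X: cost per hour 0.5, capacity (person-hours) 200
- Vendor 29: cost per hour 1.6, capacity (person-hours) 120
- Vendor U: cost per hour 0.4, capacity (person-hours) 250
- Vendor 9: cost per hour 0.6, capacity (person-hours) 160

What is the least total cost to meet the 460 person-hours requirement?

Use sources in increasing cost order.
Vendor U at 0.4: take all 250 person-hours — 210 still needed.
Vendor X at 0.5: take all 200 person-hours — 10 still needed.
Take 10 from Vendor 9 at 0.6 to finish.
Vendor 29: unused.
Cost = 250×0.4 + 200×0.5 + 10×0.6 = 206.

206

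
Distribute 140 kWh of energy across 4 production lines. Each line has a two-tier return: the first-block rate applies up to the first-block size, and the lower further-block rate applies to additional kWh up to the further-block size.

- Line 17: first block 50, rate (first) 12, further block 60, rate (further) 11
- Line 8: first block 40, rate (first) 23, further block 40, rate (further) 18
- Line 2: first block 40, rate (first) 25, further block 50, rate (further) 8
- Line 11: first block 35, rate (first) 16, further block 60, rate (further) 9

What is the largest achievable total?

2960

Rank every tier by rate: Line 2/tier1 25 > Line 8/tier1 23 > Line 8/tier2 18 > Line 11/tier1 16 > Line 17/tier1 12 > Line 17/tier2 11 > Line 11/tier2 9 > Line 2/tier2 8.
Line 2 tier1 at 25: fill all 40 → 100 left.
Fill Line 8 tier1 block (40 at 23) → 60 left.
Fill Line 8 tier2 block (40 at 18) → 20 left.
Line 11/tier1: +20 of 35 at 16; pool empty.
Total = 25×40 + 23×40 + 18×40 + 16×20 = 2960.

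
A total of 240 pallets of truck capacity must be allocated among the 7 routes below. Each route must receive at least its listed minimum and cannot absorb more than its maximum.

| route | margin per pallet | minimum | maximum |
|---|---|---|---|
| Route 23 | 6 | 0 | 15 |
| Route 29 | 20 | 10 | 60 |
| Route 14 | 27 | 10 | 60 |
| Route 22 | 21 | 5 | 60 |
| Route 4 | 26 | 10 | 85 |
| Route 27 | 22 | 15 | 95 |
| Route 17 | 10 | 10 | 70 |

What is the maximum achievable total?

Meeting every minimum uses 0+10+10+5+10+15+10 = 60 pallets, leaving 180.
Rank by margin per pallet: Route 14 27 > Route 4 26 > Route 27 22 > Route 22 21 > Route 29 20 > Route 17 10 > Route 23 6.
Route 14 takes 50 more to reach its cap of 60 → 130 left.
Give Route 4 75 more to hit its cap of 85 → 55 left.
Only 55 left; Route 27 takes them to reach 70.
Total = 20×10 + 27×60 + 21×5 + 26×85 + 22×70 + 10×10 = 5775.

5775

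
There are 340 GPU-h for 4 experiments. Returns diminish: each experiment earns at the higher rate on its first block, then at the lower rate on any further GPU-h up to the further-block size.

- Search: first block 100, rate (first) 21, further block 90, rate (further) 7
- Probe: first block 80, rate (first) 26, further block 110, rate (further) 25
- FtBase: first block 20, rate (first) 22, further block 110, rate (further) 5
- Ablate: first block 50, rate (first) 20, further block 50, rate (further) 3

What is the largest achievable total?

Treat each block as its own option and order by rate: Probe/T1 26 > Probe/T2 25 > FtBase/T1 22 > Search/T1 21 > Ablate/T1 20 > Search/T2 7 > FtBase/T2 5 > Ablate/T2 3.
Fill Probe T1 block (80 at 26) → 260 left.
Probe/T2 (25): +110 → 150 left.
Fill FtBase T1 block (20 at 22) → 130 left.
Search T1 at 21: fill all 100 → 30 left.
30 remain; put them into Ablate T1 at 20.
Total = 26×80 + 25×110 + 22×20 + 21×100 + 20×30 = 7970.

7970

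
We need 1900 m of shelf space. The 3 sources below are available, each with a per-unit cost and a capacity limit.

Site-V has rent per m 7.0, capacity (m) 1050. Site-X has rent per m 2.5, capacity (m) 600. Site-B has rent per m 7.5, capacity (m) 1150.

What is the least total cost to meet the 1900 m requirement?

Fill from the cheapest source first.
Take 600 from Site-X at 2.5 — need 1300 more.
Take 1050 from Site-V at 7.0 — need 250 more.
Take 250 from Site-B at 7.5 to finish.
Cost = 600×2.5 + 1050×7.0 + 250×7.5 = 10725.

10725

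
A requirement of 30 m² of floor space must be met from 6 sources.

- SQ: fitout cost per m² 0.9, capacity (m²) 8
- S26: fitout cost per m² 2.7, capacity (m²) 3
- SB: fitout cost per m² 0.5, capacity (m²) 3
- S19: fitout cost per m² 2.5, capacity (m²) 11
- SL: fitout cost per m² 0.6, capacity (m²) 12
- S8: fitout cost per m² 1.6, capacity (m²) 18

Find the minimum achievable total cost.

27.1

Fill from the cheapest source first.
Take 3 from SB at 0.5 → need 27 more.
Take 12 from SL at 0.6 → need 15 more.
Take 8 from SQ at 0.9 → need 7 more.
Take 7 from S8 at 1.6 to finish.
S19, S26: unused.
Cost = 3×0.5 + 12×0.6 + 8×0.9 + 7×1.6 = 27.1.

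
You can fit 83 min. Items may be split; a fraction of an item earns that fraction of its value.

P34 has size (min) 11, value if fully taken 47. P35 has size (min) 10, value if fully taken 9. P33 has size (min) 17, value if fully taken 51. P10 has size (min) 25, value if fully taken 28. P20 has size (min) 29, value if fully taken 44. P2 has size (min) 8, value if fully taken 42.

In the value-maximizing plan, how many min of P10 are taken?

Rank by value-to-size ratio: P2 42/8≈5.25, P34 47/11≈4.27, P33 51/17≈3, P20 44/29≈1.52, P10 28/25≈1.12, P35 9/10≈0.9.
Take all of P2 (8 min, value 42) — 75 min left.
All 11 min of P34 fit (value 47) — 64 remain.
All 17 min of P33 fit (value 51) — 47 remain.
Take all of P20 (29 min, value 44) — 18 min left.
Fill the last 18 min with part of P10: 18/25 of it earns 20.16.

18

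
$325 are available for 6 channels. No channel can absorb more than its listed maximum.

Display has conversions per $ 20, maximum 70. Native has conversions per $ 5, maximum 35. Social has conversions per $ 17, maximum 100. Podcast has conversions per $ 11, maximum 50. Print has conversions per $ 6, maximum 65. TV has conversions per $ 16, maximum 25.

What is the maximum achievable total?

Highest conversions per $ first: Display 20 > Social 17 > TV 16 > Podcast 11 > Print 6 > Native 5.
Display takes 70 to reach its cap of 70 ; 255 left.
Social takes 100 to reach its cap of 100 ; 155 left.
TV takes 25 to reach its cap of 25 ; 130 left.
Podcast takes 50 to reach its cap of 50 ; 80 left.
Print: +65 to 65 (cap) ; 15 left.
Native: +15 (room for 35) → 15. Pool exhausted.
Total = 20×70 + 5×15 + 17×100 + 11×50 + 6×65 + 16×25 = 4515.

4515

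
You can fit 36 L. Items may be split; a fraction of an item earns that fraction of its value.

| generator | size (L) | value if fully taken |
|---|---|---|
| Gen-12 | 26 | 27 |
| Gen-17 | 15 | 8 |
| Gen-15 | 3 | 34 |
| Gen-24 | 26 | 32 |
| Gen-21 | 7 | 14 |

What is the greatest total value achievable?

Best value per unit of size first: Gen-15 34/3≈11.3, Gen-21 14/7≈2, Gen-24 32/26≈1.23, Gen-12 27/26≈1.04, Gen-17 8/15≈0.533.
Take all of Gen-15 (3 L, value 34) — 33 L left.
Gen-21: take in full, 7 L for value 14 — 26 left.
Gen-24: take in full, 26 L for value 32 — 0 left.
Total value = 80.

80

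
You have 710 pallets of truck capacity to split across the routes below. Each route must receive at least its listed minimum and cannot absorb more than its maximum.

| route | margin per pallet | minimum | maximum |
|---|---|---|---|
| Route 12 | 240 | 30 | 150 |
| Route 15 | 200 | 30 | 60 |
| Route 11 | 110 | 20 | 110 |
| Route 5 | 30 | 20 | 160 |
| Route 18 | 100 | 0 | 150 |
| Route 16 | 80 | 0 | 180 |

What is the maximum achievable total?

Meeting every minimum uses 30+30+20+20+0+0 = 100 pallets, leaving 610.
Highest margin per pallet first: Route 12 240 > Route 15 200 > Route 11 110 > Route 18 100 > Route 16 80 > Route 5 30.
Route 12: +120 to 150 (cap) → 490 left.
Give Route 15 30 more to hit its cap of 60 → 460 left.
Route 11: +90 to 110 (cap) → 370 left.
Give Route 18 150 more to hit its cap of 150 → 220 left.
Give Route 16 180 more to hit its cap of 180 → 40 left.
Only 40 left; Route 5 takes them to reach 60.
Total = 240×150 + 200×60 + 110×110 + 30×60 + 100×150 + 80×180 = 91300.

91300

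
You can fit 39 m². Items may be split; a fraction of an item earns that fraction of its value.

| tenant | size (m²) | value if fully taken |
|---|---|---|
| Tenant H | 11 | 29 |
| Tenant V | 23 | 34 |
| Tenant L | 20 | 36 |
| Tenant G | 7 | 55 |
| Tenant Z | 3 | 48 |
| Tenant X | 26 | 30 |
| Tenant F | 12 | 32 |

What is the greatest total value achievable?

Rank by value-to-size ratio: Tenant Z 48/3≈16, Tenant G 55/7≈7.86, Tenant F 32/12≈2.67, Tenant H 29/11≈2.64, Tenant L 36/20≈1.8, Tenant V 34/23≈1.48, Tenant X 30/26≈1.15.
Tenant Z: take in full, 3 m² for value 48 → 36 left.
Take all of Tenant G (7 m², value 55) → 29 m² left.
All 12 m² of Tenant F fit (value 32) → 17 remain.
Take all of Tenant H (11 m², value 29) → 6 m² left.
Fill the last 6 m² with part of Tenant L: 6/20 of it earns 10.8.
Total value = 174.8.

174.8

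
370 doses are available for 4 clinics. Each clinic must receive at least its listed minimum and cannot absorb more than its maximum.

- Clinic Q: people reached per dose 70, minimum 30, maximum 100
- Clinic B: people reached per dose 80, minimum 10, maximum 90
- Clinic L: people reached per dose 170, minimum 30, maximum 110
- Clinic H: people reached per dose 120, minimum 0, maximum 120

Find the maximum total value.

Meeting every minimum uses 30+10+30+0 = 70 doses, leaving 300.
Order the clinics by people reached per dose: Clinic L 170 > Clinic H 120 > Clinic B 80 > Clinic Q 70.
Clinic L: +80 to 110 (cap) — 220 left.
Clinic H: +120 to 120 (cap) — 100 left.
Clinic B takes 80 more to reach its cap of 90 — 20 left.
Only 20 left; Clinic Q takes them to reach 50.
Total = 70×50 + 80×90 + 170×110 + 120×120 = 43800.

43800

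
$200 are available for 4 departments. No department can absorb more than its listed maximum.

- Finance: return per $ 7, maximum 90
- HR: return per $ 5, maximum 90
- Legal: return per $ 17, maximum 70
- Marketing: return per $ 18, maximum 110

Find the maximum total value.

3310

Highest return per $ first: Marketing 18 > Legal 17 > Finance 7 > HR 5.
Marketing takes 110 to reach its cap of 110 → 90 left.
Legal takes 70 to reach its cap of 70 → 20 left.
Finance has room for 90 but only 20 remain, so it gets 20.
Total = 7×20 + 17×70 + 18×110 = 3310.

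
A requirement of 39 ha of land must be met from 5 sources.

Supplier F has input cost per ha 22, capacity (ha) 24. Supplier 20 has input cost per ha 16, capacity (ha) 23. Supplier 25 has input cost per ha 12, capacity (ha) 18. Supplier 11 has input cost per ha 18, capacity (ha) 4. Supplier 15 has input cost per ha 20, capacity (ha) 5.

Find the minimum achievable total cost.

Fill from the cheapest source first.
Supplier 25 (12): use full 18 — 21 ha to go.
Supplier 20 (16): take the remaining 21 — done.
Supplier 11, Supplier 15, Supplier F: unused.
Cost = 18×12 + 21×16 = 552.

552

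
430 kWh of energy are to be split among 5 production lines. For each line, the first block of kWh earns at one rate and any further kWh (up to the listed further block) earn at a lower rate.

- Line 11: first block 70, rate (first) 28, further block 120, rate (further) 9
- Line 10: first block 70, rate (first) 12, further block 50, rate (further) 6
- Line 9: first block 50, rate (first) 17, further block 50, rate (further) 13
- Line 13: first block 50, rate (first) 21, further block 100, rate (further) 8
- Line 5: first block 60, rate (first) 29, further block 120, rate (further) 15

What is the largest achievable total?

8410

Order all 10 blocks by rate: Line 5/tier1 29 > Line 11/tier1 28 > Line 13/tier1 21 > Line 9/tier1 17 > Line 5/tier2 15 > Line 9/tier2 13 > Line 10/tier1 12 > Line 11/tier2 9 > Line 13/tier2 8 > Line 10/tier2 6.
Fill Line 5 tier1 block (60 at 29) — 370 left.
Fill Line 11 tier1 block (70 at 28) — 300 left.
Line 13 tier1 at 21: fill all 50 — 250 left.
Fill Line 9 tier1 block (50 at 17) — 200 left.
Line 5/tier2 (15): +120 — 80 left.
Line 9 tier2 at 13: fill all 50 — 30 left.
30 remain; put them into Line 10 tier1 at 12.
Total = 29×60 + 28×70 + 21×50 + 17×50 + 15×120 + 13×50 + 12×30 = 8410.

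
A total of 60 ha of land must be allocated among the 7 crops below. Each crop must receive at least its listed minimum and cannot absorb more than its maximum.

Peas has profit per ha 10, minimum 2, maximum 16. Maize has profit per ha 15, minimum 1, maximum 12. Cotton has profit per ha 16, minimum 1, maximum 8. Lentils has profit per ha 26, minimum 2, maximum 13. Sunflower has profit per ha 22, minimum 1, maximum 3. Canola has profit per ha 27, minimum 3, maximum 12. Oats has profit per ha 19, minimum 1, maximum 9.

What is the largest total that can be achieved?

Meeting every minimum uses 2+1+1+2+1+3+1 = 11 ha, leaving 49.
Order the crops by profit per ha: Canola 27 > Lentils 26 > Sunflower 22 > Oats 19 > Cotton 16 > Maize 15 > Peas 10.
Give Canola 9 more to hit its cap of 12 ; 40 left.
Give Lentils 11 more to hit its cap of 13 ; 29 left.
Sunflower: +2 to 3 (cap) ; 27 left.
Oats: +8 to 9 (cap) ; 19 left.
Give Cotton 7 more to hit its cap of 8 ; 12 left.
Maize takes 11 more to reach its cap of 12 ; 1 left.
Peas: +1 (room for 14) → 3. Pool exhausted.
Total = 10×3 + 15×12 + 16×8 + 26×13 + 22×3 + 27×12 + 19×9 = 1237.

1237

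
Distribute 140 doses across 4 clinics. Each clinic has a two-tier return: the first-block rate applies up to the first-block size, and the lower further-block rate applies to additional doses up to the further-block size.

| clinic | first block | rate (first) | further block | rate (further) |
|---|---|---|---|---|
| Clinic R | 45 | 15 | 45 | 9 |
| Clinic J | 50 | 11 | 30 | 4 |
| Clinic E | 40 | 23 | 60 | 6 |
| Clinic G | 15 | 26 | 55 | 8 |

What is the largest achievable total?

Rank every tier by rate: Clinic G/T1 26 > Clinic E/T1 23 > Clinic R/T1 15 > Clinic J/T1 11 > Clinic R/T2 9 > Clinic G/T2 8 > Clinic E/T2 6 > Clinic J/T2 4.
Clinic G/T1 (26): +15 ; 125 left.
Fill Clinic E T1 block (40 at 23) ; 85 left.
Clinic R T1 at 15: fill all 45 ; 40 left.
Clinic J T1 at 11: only 40 left, fill 40.
Total = 26×15 + 23×40 + 15×45 + 11×40 = 2425.

2425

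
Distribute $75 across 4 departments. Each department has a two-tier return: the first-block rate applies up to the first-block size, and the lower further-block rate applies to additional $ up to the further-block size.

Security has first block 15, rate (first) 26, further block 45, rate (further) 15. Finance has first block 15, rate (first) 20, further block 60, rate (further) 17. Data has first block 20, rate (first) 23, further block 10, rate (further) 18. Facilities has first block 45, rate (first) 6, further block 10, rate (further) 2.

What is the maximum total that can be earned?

1585

Order all 8 blocks by rate: Security/first 26 > Data/first 23 > Finance/first 20 > Data/second 18 > Finance/second 17 > Security/second 15 > Facilities/first 6 > Facilities/second 2.
Security first at 26: fill all 15 → 60 left.
Data/first (23): +20 → 40 left.
Fill Finance first block (15 at 20) → 25 left.
Data second at 18: fill all 10 → 15 left.
15 remain; put them into Finance second at 17.
Total = 26×15 + 23×20 + 20×15 + 18×10 + 17×15 = 1585.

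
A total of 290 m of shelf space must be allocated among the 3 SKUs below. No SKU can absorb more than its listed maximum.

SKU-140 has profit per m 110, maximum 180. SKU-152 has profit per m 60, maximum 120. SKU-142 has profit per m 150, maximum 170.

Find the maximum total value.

38700

Rank by profit per m: SKU-142 150 > SKU-140 110 > SKU-152 60.
SKU-142: +170 to 170 (cap) → 120 left.
Only 120 left; SKU-140 takes them to reach 120.
Total = 110×120 + 150×170 = 38700.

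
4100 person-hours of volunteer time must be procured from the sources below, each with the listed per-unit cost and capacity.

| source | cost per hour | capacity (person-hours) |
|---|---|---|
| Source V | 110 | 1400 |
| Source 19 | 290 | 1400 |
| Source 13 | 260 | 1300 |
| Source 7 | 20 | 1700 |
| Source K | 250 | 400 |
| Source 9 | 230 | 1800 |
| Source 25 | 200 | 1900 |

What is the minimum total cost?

Cheapest first:
Take 1700 from Source 7 at 20 ; need 2400 more.
Take 1400 from Source V at 110 ; need 1000 more.
Source 25 at 200: take 1000 of its 1900 ; requirement met.
Source 9, Source K, Source 13, Source 19: unused.
Cost = 1700×20 + 1400×110 + 1000×200 = 388000.

388000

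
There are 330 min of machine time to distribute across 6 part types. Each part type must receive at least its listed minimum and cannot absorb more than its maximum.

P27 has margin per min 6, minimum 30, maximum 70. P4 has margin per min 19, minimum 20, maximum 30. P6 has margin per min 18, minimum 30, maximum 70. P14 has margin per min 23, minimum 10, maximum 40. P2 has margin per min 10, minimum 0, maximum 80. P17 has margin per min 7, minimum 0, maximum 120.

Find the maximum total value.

Meeting every minimum uses 30+20+30+10+0+0 = 90 min, leaving 240.
Highest margin per min first: P14 23 > P4 19 > P6 18 > P2 10 > P17 7 > P27 6.
P14: +30 to 40 (cap) — 210 left.
P4 takes 10 more to reach its cap of 30 — 200 left.
P6: +40 to 70 (cap) — 160 left.
P2: +80 to 80 (cap) — 80 left.
Only 80 left; P17 takes them to reach 80.
Total = 6×30 + 19×30 + 18×70 + 23×40 + 10×80 + 7×80 = 4290.

4290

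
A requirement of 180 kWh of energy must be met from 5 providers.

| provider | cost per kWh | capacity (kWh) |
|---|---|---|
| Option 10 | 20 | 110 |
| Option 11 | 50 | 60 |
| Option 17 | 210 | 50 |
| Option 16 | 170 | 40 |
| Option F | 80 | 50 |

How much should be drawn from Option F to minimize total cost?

Cheapest first:
Option 10 at 20: take all 110 kWh → 70 still needed.
Option 11 at 50: take all 60 kWh → 10 still needed.
Take 10 from Option F at 80 to finish.
Option 16, Option 17: unused.

10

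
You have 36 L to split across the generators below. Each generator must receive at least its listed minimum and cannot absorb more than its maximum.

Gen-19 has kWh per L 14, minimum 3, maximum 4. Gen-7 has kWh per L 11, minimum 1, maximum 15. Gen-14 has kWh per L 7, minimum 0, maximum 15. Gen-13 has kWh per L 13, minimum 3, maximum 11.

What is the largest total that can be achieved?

Meeting every minimum uses 3+1+0+3 = 7 L, leaving 29.
Order the generators by kWh per L: Gen-19 14 > Gen-13 13 > Gen-7 11 > Gen-14 7.
Give Gen-19 1 more to hit its cap of 4 — 28 left.
Give Gen-13 8 more to hit its cap of 11 — 20 left.
Gen-7 takes 14 more to reach its cap of 15 — 6 left.
Gen-14: +6 (room for 15) → 6. Pool exhausted.
Total = 14×4 + 11×15 + 7×6 + 13×11 = 406.

406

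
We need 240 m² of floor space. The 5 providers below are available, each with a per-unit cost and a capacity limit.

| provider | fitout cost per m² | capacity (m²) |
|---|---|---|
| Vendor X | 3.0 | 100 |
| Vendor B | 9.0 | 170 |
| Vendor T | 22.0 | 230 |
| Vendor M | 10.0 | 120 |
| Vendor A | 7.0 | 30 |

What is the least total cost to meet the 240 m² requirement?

Use providers in increasing cost order.
Take 100 from Vendor X at 3.0 — need 140 more.
Vendor A at 7.0: take all 30 m² — 110 still needed.
Vendor B (9.0): take the remaining 110 — done.
Vendor M, Vendor T: unused.
Cost = 100×3.0 + 30×7.0 + 110×9.0 = 1500.

1500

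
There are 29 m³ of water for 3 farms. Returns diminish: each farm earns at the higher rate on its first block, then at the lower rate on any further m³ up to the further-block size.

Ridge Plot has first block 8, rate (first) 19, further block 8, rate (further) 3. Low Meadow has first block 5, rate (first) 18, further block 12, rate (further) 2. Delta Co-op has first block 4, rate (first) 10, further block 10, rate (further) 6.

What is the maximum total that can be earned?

Order all 6 blocks by rate: Ridge Plot/tier1 19 > Low Meadow/tier1 18 > Delta Co-op/tier1 10 > Delta Co-op/tier2 6 > Ridge Plot/tier2 3 > Low Meadow/tier2 2.
Fill Ridge Plot tier1 block (8 at 19) ; 21 left.
Fill Low Meadow tier1 block (5 at 18) ; 16 left.
Fill Delta Co-op tier1 block (4 at 10) ; 12 left.
Delta Co-op tier2 at 6: fill all 10 ; 2 left.
Ridge Plot/tier2: +2 of 8 at 3; pool empty.
Total = 19×8 + 18×5 + 10×4 + 6×10 + 3×2 = 348.

348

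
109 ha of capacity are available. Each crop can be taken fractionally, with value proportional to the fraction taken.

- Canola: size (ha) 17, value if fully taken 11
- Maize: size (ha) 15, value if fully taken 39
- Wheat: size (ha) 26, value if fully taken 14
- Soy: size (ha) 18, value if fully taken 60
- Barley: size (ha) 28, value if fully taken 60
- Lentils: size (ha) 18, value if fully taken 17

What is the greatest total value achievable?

Best value per unit of size first: Soy 60/18≈3.33, Maize 39/15≈2.6, Barley 60/28≈2.14, Lentils 17/18≈0.944, Canola 11/17≈0.647, Wheat 14/26≈0.538.
Soy: take in full, 18 ha for value 60 — 91 left.
Take all of Maize (15 ha, value 39) — 76 ha left.
Take all of Barley (28 ha, value 60) — 48 ha left.
Take all of Lentils (18 ha, value 17) — 30 ha left.
All 17 ha of Canola fit (value 11) — 13 remain.
Only 13 ha remain; take 13/26 of Wheat for value 14×13/26 = 7.
Total value = 194.

194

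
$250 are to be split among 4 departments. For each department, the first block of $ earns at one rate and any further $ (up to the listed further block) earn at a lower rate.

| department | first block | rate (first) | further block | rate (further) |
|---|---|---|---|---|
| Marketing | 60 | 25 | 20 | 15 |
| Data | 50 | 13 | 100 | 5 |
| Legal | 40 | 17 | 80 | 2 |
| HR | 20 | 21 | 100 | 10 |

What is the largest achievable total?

4150

Order all 8 blocks by rate: Marketing/tier1 25 > HR/tier1 21 > Legal/tier1 17 > Marketing/tier2 15 > Data/tier1 13 > HR/tier2 10 > Data/tier2 5 > Legal/tier2 2.
Fill Marketing tier1 block (60 at 25) → 190 left.
Fill HR tier1 block (20 at 21) → 170 left.
Legal tier1 at 17: fill all 40 → 130 left.
Marketing tier2 at 15: fill all 20 → 110 left.
Data/tier1 (13): +50 → 60 left.
HR tier2 at 10: only 60 left, fill 60.
Total = 25×60 + 21×20 + 17×40 + 15×20 + 13×50 + 10×60 = 4150.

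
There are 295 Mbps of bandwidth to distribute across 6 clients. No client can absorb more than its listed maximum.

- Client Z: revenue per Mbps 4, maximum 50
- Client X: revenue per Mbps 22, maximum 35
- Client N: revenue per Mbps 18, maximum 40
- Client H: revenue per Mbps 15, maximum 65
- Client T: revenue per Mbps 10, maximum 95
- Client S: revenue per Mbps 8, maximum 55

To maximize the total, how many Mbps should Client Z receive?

5

Highest revenue per Mbps first: Client X 22 > Client N 18 > Client H 15 > Client T 10 > Client S 8 > Client Z 4.
Client X: +35 to 35 (cap) — 260 left.
Give Client N 40 to hit its cap of 40 — 220 left.
Client H takes 65 to reach its cap of 65 — 155 left.
Client T takes 95 to reach its cap of 95 — 60 left.
Client S takes 55 to reach its cap of 55 — 5 left.
Client Z has room for 50 but only 5 remain, so it gets 5.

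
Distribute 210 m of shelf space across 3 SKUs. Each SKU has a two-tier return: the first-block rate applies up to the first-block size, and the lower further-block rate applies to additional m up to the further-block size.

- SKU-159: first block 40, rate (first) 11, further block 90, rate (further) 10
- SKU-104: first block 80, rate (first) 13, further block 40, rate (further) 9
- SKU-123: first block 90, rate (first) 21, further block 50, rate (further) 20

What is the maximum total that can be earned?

Treat each block as its own option and order by rate: SKU-123/T1 21 > SKU-123/T2 20 > SKU-104/T1 13 > SKU-159/T1 11 > SKU-159/T2 10 > SKU-104/T2 9.
Fill SKU-123 T1 block (90 at 21) — 120 left.
SKU-123/T2 (20): +50 — 70 left.
SKU-104/T1: +70 of 80 at 13; pool empty.
Total = 21×90 + 20×50 + 13×70 = 3800.

3800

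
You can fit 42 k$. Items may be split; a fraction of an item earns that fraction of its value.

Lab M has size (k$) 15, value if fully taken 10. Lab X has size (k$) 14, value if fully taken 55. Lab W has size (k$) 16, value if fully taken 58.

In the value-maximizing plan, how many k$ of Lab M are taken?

12

Best value per unit of size first: Lab X 55/14≈3.93, Lab W 58/16≈3.62, Lab M 10/15≈0.667.
All 14 k$ of Lab X fit (value 55) → 28 remain.
All 16 k$ of Lab W fit (value 58) → 12 remain.
Fill the last 12 k$ with part of Lab M: 12/15 of it earns 8.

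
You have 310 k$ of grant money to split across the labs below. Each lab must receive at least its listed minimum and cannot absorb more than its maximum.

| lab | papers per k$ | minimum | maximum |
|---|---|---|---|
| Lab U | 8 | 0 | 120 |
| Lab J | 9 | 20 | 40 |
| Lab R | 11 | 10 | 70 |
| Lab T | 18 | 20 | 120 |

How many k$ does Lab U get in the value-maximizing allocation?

80

Meeting every minimum uses 0+20+10+20 = 50 k$, leaving 260.
Highest papers per k$ first: Lab T 18 > Lab R 11 > Lab J 9 > Lab U 8.
Lab T takes 100 more to reach its cap of 120 ; 160 left.
Give Lab R 60 more to hit its cap of 70 ; 100 left.
Lab J takes 20 more to reach its cap of 40 ; 80 left.
Lab U has room for 120 more but only 80 remain, so it gets 80.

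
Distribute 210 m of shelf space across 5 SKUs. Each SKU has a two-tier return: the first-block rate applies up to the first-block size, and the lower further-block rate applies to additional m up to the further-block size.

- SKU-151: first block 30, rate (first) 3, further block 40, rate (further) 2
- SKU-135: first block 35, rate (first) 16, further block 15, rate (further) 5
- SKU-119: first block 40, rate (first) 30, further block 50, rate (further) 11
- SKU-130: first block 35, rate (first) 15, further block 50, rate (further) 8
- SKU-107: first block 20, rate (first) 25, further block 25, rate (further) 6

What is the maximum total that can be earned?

Rank every tier by rate: SKU-119/first 30 > SKU-107/first 25 > SKU-135/first 16 > SKU-130/first 15 > SKU-119/second 11 > SKU-130/second 8 > SKU-107/second 6 > SKU-135/second 5 > SKU-151/first 3 > SKU-151/second 2.
SKU-119 first at 30: fill all 40 — 170 left.
Fill SKU-107 first block (20 at 25) — 150 left.
Fill SKU-135 first block (35 at 16) — 115 left.
SKU-130 first at 15: fill all 35 — 80 left.
Fill SKU-119 second block (50 at 11) — 30 left.
SKU-130/second: +30 of 50 at 8; pool empty.
Total = 30×40 + 25×20 + 16×35 + 15×35 + 11×50 + 8×30 = 3575.

3575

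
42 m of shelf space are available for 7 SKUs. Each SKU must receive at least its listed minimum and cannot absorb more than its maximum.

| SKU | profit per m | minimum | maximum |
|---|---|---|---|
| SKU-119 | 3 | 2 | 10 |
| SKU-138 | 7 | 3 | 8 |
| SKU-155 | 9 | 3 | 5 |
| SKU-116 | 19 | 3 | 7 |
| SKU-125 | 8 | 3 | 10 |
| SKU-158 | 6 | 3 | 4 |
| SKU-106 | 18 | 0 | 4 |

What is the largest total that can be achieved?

422

Meeting every minimum uses 2+3+3+3+3+3+0 = 17 m, leaving 25.
Highest profit per m first: SKU-116 19 > SKU-106 18 > SKU-155 9 > SKU-125 8 > SKU-138 7 > SKU-158 6 > SKU-119 3.
Give SKU-116 4 more to hit its cap of 7 → 21 left.
SKU-106: +4 to 4 (cap) → 17 left.
SKU-155: +2 to 5 (cap) → 15 left.
Give SKU-125 7 more to hit its cap of 10 → 8 left.
SKU-138: +5 to 8 (cap) → 3 left.
SKU-158: +1 to 4 (cap) → 2 left.
Only 2 left; SKU-119 takes them to reach 4.
Total = 3×4 + 7×8 + 9×5 + 19×7 + 8×10 + 6×4 + 18×4 = 422.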